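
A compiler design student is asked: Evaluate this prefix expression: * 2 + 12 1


Parsing prefix expression: * 2 + 12 1
Step 1: Innermost operation '+ 12 1'
  12 + 1 = 13
Step 2: Outer operation '* 2 [13]'
  2 * 13 = 26

26


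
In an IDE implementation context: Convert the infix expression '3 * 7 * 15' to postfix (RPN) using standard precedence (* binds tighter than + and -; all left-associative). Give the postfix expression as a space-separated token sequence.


Applying the shunting-yard algorithm:
  Operand 3 -> output
  Push '*' onto operator stack -> op-stack: [*]
  Operand 7 -> output
  See '*' (prec 2); top '*' (prec 2) >= it -> pop '*' to output
  Push '*' onto operator stack -> op-stack: [*]
  Operand 15 -> output
  End of input: pop '*' to output
Postfix result: 3 7 * 15 *

3 7 * 15 *


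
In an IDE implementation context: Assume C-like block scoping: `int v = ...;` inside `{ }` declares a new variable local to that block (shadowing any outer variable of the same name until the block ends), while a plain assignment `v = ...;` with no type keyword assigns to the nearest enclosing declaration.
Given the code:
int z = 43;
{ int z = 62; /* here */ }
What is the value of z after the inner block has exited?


Analyzing scoping rules:
Outer scope: declares z = 43
Inner block: 'int z = 62;' declares a NEW z that shadows the outer one
When the block exits the inner z goes out of scope; the outer z was never modified -> 43
Result: 43

43


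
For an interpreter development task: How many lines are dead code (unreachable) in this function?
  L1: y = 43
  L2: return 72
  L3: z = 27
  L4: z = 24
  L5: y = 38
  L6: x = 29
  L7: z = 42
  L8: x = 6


Analyzing control flow:
  L1: reachable (before return)
  L2: reachable (return statement)
  L3: DEAD (after return at L2)
  L4: DEAD (after return at L2)
  L5: DEAD (after return at L2)
  L6: DEAD (after return at L2)
  L7: DEAD (after return at L2)
  L8: DEAD (after return at L2)
Return at L2, total lines = 8
Dead lines: L3 through L8
Count: 6

6


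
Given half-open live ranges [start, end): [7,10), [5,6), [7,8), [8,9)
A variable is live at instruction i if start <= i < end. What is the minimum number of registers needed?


Live ranges:
  Var0: [7, 10)
  Var1: [5, 6)
  Var2: [7, 8)
  Var3: [8, 9)
Sweep-line events (position, delta, active):
  pos=5 start -> active=1
  pos=6 end -> active=0
  pos=7 start -> active=1
  pos=7 start -> active=2
  pos=8 end -> active=1
  pos=8 start -> active=2
  pos=9 end -> active=1
  pos=10 end -> active=0
Maximum simultaneous active: 2
Minimum registers needed: 2

2


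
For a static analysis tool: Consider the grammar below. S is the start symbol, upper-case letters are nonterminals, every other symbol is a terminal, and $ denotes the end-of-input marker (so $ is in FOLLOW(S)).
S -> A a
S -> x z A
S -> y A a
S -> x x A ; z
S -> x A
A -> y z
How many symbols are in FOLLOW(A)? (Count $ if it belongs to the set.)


S is the start symbol and does not occur in any rule body, so FOLLOW(S) = {$}.
Examining every occurrence of A in a rule body:
  S -> A a : A is followed by terminal 'a' -> add 'a'
  S -> x z A : A is at the right end -> add FOLLOW(S) = {$}
  S -> y A a : A is followed by terminal 'a' -> add 'a' (already in the set)
  S -> x x A ; z : A is followed by terminal ';' -> add ';'
  S -> x A : A is at the right end -> add FOLLOW(S) = {$} (already in the set)
  A -> y z : A does not occur in the body -> contributes nothing
FOLLOW(A) = {;, a, $}
Count: 3

3


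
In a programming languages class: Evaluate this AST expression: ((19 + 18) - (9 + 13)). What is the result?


Expression: ((19 + 18) - (9 + 13))
Evaluating step by step:
  19 + 18 = 37
  9 + 13 = 22
  37 - 22 = 15
Result: 15

15


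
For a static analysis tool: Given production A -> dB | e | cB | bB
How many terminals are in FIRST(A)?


Production: A -> dB | e | cB | bB
Examining each alternative for leading terminals:
  A -> dB : first terminal = 'd'
  A -> e : first terminal = 'e'
  A -> cB : first terminal = 'c'
  A -> bB : first terminal = 'b'
FIRST(A) = {b, c, d, e}
Count: 4

4


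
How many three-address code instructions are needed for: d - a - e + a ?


Expression: d - a - e + a
Generating three-address code (respecting * over +/- precedence):
  Instruction 1: t1 = d - a
  Instruction 2: t2 = t1 - e
  Instruction 3: t3 = t2 + a
Total instructions: 3

3


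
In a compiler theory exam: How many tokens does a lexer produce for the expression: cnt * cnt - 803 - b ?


Scanning 'cnt * cnt - 803 - b'
Token 1: 'cnt' -> identifier
Token 2: '*' -> operator
Token 3: 'cnt' -> identifier
Token 4: '-' -> operator
Token 5: '803' -> integer_literal
Token 6: '-' -> operator
Token 7: 'b' -> identifier
Total tokens: 7

7


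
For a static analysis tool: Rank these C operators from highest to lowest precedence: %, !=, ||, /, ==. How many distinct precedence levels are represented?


Looking up precedence for each operator:
  % -> precedence 6
  != -> precedence 3
  || -> precedence 1
  / -> precedence 6
  == -> precedence 3
Sorted highest to lowest: %, /, !=, ==, ||
Distinct precedence values: [6, 3, 1]
Number of distinct levels: 3

3


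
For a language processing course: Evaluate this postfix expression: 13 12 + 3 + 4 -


Processing tokens left to right:
Push 13, Push 12
Pop 13 and 12, compute 13 + 12 = 25, push 25
Push 3
Pop 25 and 3, compute 25 + 3 = 28, push 28
Push 4
Pop 28 and 4, compute 28 - 4 = 24, push 24
Stack result: 24

24


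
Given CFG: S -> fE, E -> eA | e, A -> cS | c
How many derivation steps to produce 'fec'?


Grammar: S -> fE, E -> eA | e, A -> cS | c
Deriving 'fec':
Step 1: S -> fE => fE
Step 2: E -> eA => feA
Step 3: A -> c => fec
Total derivation steps: 3

3


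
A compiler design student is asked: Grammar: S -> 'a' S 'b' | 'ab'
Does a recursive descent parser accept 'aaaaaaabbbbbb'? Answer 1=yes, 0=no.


Grammar accepts strings of the form a^n b^n (n >= 1)
Word: 'aaaaaaabbbbbb'
Counting: 7 a's and 6 b's
Check: 7 == 6? No
Mismatch: a-count != b-count
Rejected

0


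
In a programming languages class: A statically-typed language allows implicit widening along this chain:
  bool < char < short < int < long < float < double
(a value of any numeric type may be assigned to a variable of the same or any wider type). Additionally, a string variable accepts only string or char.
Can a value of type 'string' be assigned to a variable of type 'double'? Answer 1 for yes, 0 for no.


Target variable type: double
Source value type: string
Rule: string cannot widen to any numeric type
Result: 0

0


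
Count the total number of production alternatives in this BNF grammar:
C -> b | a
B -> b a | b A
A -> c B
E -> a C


Counting alternatives per rule:
  C: 2 alternative(s)
  B: 2 alternative(s)
  A: 1 alternative(s)
  E: 1 alternative(s)
Sum: 2 + 2 + 1 + 1 = 6

6


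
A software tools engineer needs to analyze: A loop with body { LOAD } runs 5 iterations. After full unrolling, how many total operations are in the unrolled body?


Loop body operations: LOAD (1 op per iteration)
Unrolling 5 iterations:
  Iteration 1: LOAD (1 ops)
  Iteration 2: LOAD (1 ops)
  Iteration 3: LOAD (1 ops)
  Iteration 4: LOAD (1 ops)
  Iteration 5: LOAD (1 ops)
Total: 5 iterations * 1 ops/iter = 5 operations

5


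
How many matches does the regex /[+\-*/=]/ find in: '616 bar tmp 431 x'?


Pattern: /[+\-*/=]/ (operators)
Input: '616 bar tmp 431 x'
Scanning for matches:
Total matches: 0

0


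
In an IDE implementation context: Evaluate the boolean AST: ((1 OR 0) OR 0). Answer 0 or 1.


Step 1: Evaluate inner node
  1 OR 0 = 1
Step 2: Evaluate root node
  1 OR 0 = 1

1


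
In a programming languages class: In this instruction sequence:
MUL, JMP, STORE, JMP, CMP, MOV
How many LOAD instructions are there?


Scanning instruction sequence for LOAD:
  Position 1: MUL
  Position 2: JMP
  Position 3: STORE
  Position 4: JMP
  Position 5: CMP
  Position 6: MOV
Matches at positions: []
Total LOAD count: 0

0


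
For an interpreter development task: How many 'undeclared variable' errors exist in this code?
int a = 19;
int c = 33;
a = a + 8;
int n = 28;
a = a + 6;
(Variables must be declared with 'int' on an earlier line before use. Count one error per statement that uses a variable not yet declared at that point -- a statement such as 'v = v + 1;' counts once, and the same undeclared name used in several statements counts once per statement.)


Scanning code line by line:
  Line 1: declare 'a' -> declared = ['a']
  Line 2: declare 'c' -> declared = ['a', 'c']
  Line 3: use 'a' -> OK (declared)
  Line 4: declare 'n' -> declared = ['a', 'c', 'n']
  Line 5: use 'a' -> OK (declared)
Total undeclared variable errors: 0

0


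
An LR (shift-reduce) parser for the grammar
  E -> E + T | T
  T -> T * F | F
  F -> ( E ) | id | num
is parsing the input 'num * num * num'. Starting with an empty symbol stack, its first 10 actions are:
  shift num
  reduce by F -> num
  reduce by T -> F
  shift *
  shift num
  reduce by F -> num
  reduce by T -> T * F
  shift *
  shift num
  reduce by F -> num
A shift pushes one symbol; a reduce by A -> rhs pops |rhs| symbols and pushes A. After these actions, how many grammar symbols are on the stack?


Tracking the symbol stack through each action:
  Action 1: shift 'num' : push -> stack = [num] (size 1)
  Action 2: reduce by F -> num : pop 1, push F -> stack = [F] (size 1)
  Action 3: reduce by T -> F : pop 1, push T -> stack = [T] (size 1)
  Action 4: shift '*' : push -> stack = [T, *] (size 2)
  Action 5: shift 'num' : push -> stack = [T, *, num] (size 3)
  Action 6: reduce by F -> num : pop 1, push F -> stack = [T, *, F] (size 3)
  Action 7: reduce by T -> T * F : pop 3, push T -> stack = [T] (size 1)
  Action 8: shift '*' : push -> stack = [T, *] (size 2)
  Action 9: shift 'num' : push -> stack = [T, *, num] (size 3)
  Action 10: reduce by F -> num : pop 1, push F -> stack = [T, *, F] (size 3)
Final stack size: 3

3


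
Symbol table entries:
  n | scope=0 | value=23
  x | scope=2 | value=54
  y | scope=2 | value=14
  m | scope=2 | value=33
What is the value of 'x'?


Searching symbol table for 'x':
  n | scope=0 | value=23
  x | scope=2 | value=54 <- MATCH
  y | scope=2 | value=14
  m | scope=2 | value=33
Found 'x' at scope 2 with value 54

54


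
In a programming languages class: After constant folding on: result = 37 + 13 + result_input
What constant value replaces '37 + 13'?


Identifying constant sub-expression:
  Original: result = 37 + 13 + result_input
  37 and 13 are both compile-time constants
  Evaluating: 37 + 13 = 50
  After folding: result = 50 + result_input

50


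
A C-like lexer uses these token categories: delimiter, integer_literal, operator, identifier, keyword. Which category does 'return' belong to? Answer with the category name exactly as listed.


Token: 'return'
Checking categories:
  identifier: no
  integer_literal: no
  operator: no
  keyword: YES
  delimiter: no
Category: keyword

keyword


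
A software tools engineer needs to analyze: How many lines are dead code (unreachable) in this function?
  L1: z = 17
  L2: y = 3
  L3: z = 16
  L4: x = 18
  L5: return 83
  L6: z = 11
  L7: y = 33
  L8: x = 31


Analyzing control flow:
  L1: reachable (before return)
  L2: reachable (before return)
  L3: reachable (before return)
  L4: reachable (before return)
  L5: reachable (return statement)
  L6: DEAD (after return at L5)
  L7: DEAD (after return at L5)
  L8: DEAD (after return at L5)
Return at L5, total lines = 8
Dead lines: L6 through L8
Count: 3

3


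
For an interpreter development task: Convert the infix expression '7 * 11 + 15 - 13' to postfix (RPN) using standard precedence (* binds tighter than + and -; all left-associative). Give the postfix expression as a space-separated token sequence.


Applying the shunting-yard algorithm:
  Operand 7 -> output
  Push '*' onto operator stack -> op-stack: [*]
  Operand 11 -> output
  See '+' (prec 1); top '*' (prec 2) >= it -> pop '*' to output
  Push '+' onto operator stack -> op-stack: [+]
  Operand 15 -> output
  See '-' (prec 1); top '+' (prec 1) >= it -> pop '+' to output
  Push '-' onto operator stack -> op-stack: [-]
  Operand 13 -> output
  End of input: pop '-' to output
Postfix result: 7 11 * 15 + 13 -

7 11 * 15 + 13 -


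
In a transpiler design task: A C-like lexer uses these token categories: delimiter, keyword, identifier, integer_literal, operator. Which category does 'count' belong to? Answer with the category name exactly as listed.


Token: 'count'
Checking categories:
  identifier: YES
  integer_literal: no
  operator: no
  keyword: no
  delimiter: no
Category: identifier

identifier


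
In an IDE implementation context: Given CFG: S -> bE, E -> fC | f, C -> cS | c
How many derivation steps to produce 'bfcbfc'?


Grammar: S -> bE, E -> fC | f, C -> cS | c
Deriving 'bfcbfc':
Step 1: S -> bE => bE
Step 2: E -> fC => bfC
Step 3: C -> cS => bfcS
Step 4: S -> bE => bfcbE
Step 5: E -> fC => bfcbfC
Step 6: C -> c => bfcbfc
Total derivation steps: 6

6


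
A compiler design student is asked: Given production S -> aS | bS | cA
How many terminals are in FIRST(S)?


Production: S -> aS | bS | cA
Examining each alternative for leading terminals:
  S -> aS : first terminal = 'a'
  S -> bS : first terminal = 'b'
  S -> cA : first terminal = 'c'
FIRST(S) = {a, b, c}
Count: 3

3


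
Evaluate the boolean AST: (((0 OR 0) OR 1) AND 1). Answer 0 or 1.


Step 1: Evaluate inner node
  0 OR 0 = 0
Step 2: Evaluate next node
  0 OR 1 = 1
Step 3: Evaluate root node
  1 AND 1 = 1

1


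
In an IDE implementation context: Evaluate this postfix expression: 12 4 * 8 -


Processing tokens left to right:
Push 12, Push 4
Pop 12 and 4, compute 12 * 4 = 48, push 48
Push 8
Pop 48 and 8, compute 48 - 8 = 40, push 40
Stack result: 40

40


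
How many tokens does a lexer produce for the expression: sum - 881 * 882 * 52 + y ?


Scanning 'sum - 881 * 882 * 52 + y'
Token 1: 'sum' -> identifier
Token 2: '-' -> operator
Token 3: '881' -> integer_literal
Token 4: '*' -> operator
Token 5: '882' -> integer_literal
Token 6: '*' -> operator
Token 7: '52' -> integer_literal
Token 8: '+' -> operator
Token 9: 'y' -> identifier
Total tokens: 9

9


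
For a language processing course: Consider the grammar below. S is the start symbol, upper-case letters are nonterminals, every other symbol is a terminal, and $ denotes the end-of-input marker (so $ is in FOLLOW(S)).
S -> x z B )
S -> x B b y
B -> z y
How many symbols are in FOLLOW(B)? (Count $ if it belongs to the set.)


S is the start symbol and does not occur in any rule body, so FOLLOW(S) = {$}.
Examining every occurrence of B in a rule body:
  S -> x z B ) : B is followed by terminal ')' -> add ')'
  S -> x B b y : B is followed by terminal 'b' -> add 'b'
  B -> z y : B does not occur in the body -> contributes nothing
FOLLOW(B) = {), b}
Count: 2

2


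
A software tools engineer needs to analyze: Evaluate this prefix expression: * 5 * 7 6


Parsing prefix expression: * 5 * 7 6
Step 1: Innermost operation '* 7 6'
  7 * 6 = 42
Step 2: Outer operation '* 5 [42]'
  5 * 42 = 210

210


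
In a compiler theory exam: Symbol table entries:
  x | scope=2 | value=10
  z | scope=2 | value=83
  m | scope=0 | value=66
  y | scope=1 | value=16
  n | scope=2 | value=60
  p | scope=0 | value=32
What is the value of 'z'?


Searching symbol table for 'z':
  x | scope=2 | value=10
  z | scope=2 | value=83 <- MATCH
  m | scope=0 | value=66
  y | scope=1 | value=16
  n | scope=2 | value=60
  p | scope=0 | value=32
Found 'z' at scope 2 with value 83

83


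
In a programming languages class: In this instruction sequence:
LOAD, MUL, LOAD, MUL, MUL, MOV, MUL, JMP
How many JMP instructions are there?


Scanning instruction sequence for JMP:
  Position 1: LOAD
  Position 2: MUL
  Position 3: LOAD
  Position 4: MUL
  Position 5: MUL
  Position 6: MOV
  Position 7: MUL
  Position 8: JMP <- MATCH
Matches at positions: [8]
Total JMP count: 1

1


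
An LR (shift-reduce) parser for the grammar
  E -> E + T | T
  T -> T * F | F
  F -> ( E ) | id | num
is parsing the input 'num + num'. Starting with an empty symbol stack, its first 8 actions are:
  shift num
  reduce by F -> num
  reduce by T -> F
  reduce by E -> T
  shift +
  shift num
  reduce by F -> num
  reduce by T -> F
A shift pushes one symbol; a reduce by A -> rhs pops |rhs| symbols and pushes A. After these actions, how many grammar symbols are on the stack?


Tracking the symbol stack through each action:
  Action 1: shift 'num' : push -> stack = [num] (size 1)
  Action 2: reduce by F -> num : pop 1, push F -> stack = [F] (size 1)
  Action 3: reduce by T -> F : pop 1, push T -> stack = [T] (size 1)
  Action 4: reduce by E -> T : pop 1, push E -> stack = [E] (size 1)
  Action 5: shift '+' : push -> stack = [E, +] (size 2)
  Action 6: shift 'num' : push -> stack = [E, +, num] (size 3)
  Action 7: reduce by F -> num : pop 1, push F -> stack = [E, +, F] (size 3)
  Action 8: reduce by T -> F : pop 1, push T -> stack = [E, +, T] (size 3)
Final stack size: 3

3


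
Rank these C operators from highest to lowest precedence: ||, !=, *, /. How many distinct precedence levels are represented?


Looking up precedence for each operator:
  || -> precedence 1
  != -> precedence 3
  * -> precedence 6
  / -> precedence 6
Sorted highest to lowest: *, /, !=, ||
Distinct precedence values: [6, 3, 1]
Number of distinct levels: 3

3


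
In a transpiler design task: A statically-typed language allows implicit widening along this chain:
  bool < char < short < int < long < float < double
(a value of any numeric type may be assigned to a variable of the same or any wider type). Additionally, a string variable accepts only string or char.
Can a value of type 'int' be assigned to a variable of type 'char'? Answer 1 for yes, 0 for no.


Target variable type: char
Source value type: int
Numeric ranks: int=3, char=1
Widening allowed iff rank(source) <= rank(target): 3 <= 1? No
Result: 0

0


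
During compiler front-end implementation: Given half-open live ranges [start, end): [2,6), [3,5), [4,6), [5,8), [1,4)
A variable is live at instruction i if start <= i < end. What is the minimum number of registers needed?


Live ranges:
  Var0: [2, 6)
  Var1: [3, 5)
  Var2: [4, 6)
  Var3: [5, 8)
  Var4: [1, 4)
Sweep-line events (position, delta, active):
  pos=1 start -> active=1
  pos=2 start -> active=2
  pos=3 start -> active=3
  pos=4 end -> active=2
  pos=4 start -> active=3
  pos=5 end -> active=2
  pos=5 start -> active=3
  pos=6 end -> active=2
  pos=6 end -> active=1
  pos=8 end -> active=0
Maximum simultaneous active: 3
Minimum registers needed: 3

3


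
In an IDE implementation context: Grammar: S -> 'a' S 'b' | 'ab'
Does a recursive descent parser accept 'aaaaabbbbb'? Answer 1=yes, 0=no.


Grammar accepts strings of the form a^n b^n (n >= 1)
Word: 'aaaaabbbbb'
Counting: 5 a's and 5 b's
Check: 5 == 5? Yes
Derivation (S -> aSb applied 4 time(s), then S -> ab): S => aSb => aaSbb => aaaSbbb => aaaaSbbbb => aaaaabbbbb
Accepted

1


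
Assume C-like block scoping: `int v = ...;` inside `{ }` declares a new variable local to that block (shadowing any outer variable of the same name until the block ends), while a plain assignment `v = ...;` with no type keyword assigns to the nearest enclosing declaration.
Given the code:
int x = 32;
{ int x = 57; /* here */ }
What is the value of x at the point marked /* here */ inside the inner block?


Analyzing scoping rules:
Outer scope: declares x = 32
Inner block: 'int x = 57;' declares a NEW x that shadows the outer one
Inside the block the inner declaration is in scope -> 57
Result: 57

57


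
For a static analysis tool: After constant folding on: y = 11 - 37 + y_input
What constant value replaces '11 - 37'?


Identifying constant sub-expression:
  Original: y = 11 - 37 + y_input
  11 and 37 are both compile-time constants
  Evaluating: 11 - 37 = -26
  After folding: y = -26 + y_input

-26


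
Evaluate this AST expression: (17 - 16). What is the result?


Expression: (17 - 16)
Evaluating step by step:
  17 - 16 = 1
Result: 1

1


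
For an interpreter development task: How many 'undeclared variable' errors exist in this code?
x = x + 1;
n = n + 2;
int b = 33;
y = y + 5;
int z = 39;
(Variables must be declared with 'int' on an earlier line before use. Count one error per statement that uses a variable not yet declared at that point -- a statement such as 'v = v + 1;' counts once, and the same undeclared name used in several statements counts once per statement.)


Scanning code line by line:
  Line 1: use 'x' -> ERROR (undeclared)
  Line 2: use 'n' -> ERROR (undeclared)
  Line 3: declare 'b' -> declared = ['b']
  Line 4: use 'y' -> ERROR (undeclared)
  Line 5: declare 'z' -> declared = ['b', 'z']
Total undeclared variable errors: 3

3


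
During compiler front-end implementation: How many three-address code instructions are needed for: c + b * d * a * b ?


Expression: c + b * d * a * b
Generating three-address code (respecting * over +/- precedence):
  Instruction 1: t1 = b * d
  Instruction 2: t2 = t1 * a
  Instruction 3: t3 = t2 * b
  Instruction 4: t4 = c + t3
Total instructions: 4

4


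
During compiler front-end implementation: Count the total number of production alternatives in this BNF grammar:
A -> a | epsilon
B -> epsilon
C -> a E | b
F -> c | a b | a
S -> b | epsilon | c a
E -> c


Counting alternatives per rule:
  A: 2 alternative(s)
  B: 1 alternative(s)
  C: 2 alternative(s)
  F: 3 alternative(s)
  S: 3 alternative(s)
  E: 1 alternative(s)
Sum: 2 + 1 + 2 + 3 + 3 + 1 = 12

12


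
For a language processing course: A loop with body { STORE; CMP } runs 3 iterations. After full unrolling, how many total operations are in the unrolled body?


Loop body operations: STORE, CMP (2 ops per iteration)
Unrolling 3 iterations:
  Iteration 1: STORE, CMP (2 ops)
  Iteration 2: STORE, CMP (2 ops)
  Iteration 3: STORE, CMP (2 ops)
Total: 3 iterations * 2 ops/iter = 6 operations

6


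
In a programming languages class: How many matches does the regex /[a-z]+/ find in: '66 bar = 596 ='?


Pattern: /[a-z]+/ (identifiers)
Input: '66 bar = 596 ='
Scanning for matches:
  Match 1: 'bar'
Total matches: 1

1


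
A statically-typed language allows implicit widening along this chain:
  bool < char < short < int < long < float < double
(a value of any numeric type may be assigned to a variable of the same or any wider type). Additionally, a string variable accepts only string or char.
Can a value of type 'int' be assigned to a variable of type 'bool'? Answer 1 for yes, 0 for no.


Target variable type: bool
Source value type: int
Numeric ranks: int=3, bool=0
Widening allowed iff rank(source) <= rank(target): 3 <= 0? No
Result: 0

0


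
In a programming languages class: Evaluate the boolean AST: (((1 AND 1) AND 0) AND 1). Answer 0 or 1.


Step 1: Evaluate inner node
  1 AND 1 = 1
Step 2: Evaluate next node
  1 AND 0 = 0
Step 3: Evaluate root node
  0 AND 1 = 0

0


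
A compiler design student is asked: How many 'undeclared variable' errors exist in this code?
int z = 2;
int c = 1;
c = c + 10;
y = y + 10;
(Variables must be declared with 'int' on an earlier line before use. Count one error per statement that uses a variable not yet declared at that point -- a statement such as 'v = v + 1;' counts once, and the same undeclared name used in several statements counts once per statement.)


Scanning code line by line:
  Line 1: declare 'z' -> declared = ['z']
  Line 2: declare 'c' -> declared = ['c', 'z']
  Line 3: use 'c' -> OK (declared)
  Line 4: use 'y' -> ERROR (undeclared)
Total undeclared variable errors: 1

1


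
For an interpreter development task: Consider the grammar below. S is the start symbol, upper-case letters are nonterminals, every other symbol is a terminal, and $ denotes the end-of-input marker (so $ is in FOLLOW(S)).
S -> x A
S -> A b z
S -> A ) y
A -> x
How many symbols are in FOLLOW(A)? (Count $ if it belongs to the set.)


S is the start symbol and does not occur in any rule body, so FOLLOW(S) = {$}.
Examining every occurrence of A in a rule body:
  S -> x A : A is at the right end -> add FOLLOW(S) = {$}
  S -> A b z : A is followed by terminal 'b' -> add 'b'
  S -> A ) y : A is followed by terminal ')' -> add ')'
  A -> x : A does not occur in the body -> contributes nothing
FOLLOW(A) = {), b, $}
Count: 3

3


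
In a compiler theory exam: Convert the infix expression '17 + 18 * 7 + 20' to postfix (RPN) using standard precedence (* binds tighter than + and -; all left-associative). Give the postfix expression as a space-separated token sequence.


Applying the shunting-yard algorithm:
  Operand 17 -> output
  Push '+' onto operator stack -> op-stack: [+]
  Operand 18 -> output
  Push '*' onto operator stack -> op-stack: [+, *]
  Operand 7 -> output
  See '+' (prec 1); top '*' (prec 2) >= it -> pop '*' to output
  See '+' (prec 1); top '+' (prec 1) >= it -> pop '+' to output
  Push '+' onto operator stack -> op-stack: [+]
  Operand 20 -> output
  End of input: pop '+' to output
Postfix result: 17 18 7 * + 20 +

17 18 7 * + 20 +


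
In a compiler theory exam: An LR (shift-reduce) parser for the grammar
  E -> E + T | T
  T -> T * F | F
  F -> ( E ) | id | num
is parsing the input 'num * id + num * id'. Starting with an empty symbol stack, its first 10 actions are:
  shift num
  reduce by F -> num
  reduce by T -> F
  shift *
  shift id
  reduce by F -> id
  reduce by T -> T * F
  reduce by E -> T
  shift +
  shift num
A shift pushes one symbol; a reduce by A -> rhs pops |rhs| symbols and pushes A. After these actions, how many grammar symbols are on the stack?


Tracking the symbol stack through each action:
  Action 1: shift 'num' : push -> stack = [num] (size 1)
  Action 2: reduce by F -> num : pop 1, push F -> stack = [F] (size 1)
  Action 3: reduce by T -> F : pop 1, push T -> stack = [T] (size 1)
  Action 4: shift '*' : push -> stack = [T, *] (size 2)
  Action 5: shift 'id' : push -> stack = [T, *, id] (size 3)
  Action 6: reduce by F -> id : pop 1, push F -> stack = [T, *, F] (size 3)
  Action 7: reduce by T -> T * F : pop 3, push T -> stack = [T] (size 1)
  Action 8: reduce by E -> T : pop 1, push E -> stack = [E] (size 1)
  Action 9: shift '+' : push -> stack = [E, +] (size 2)
  Action 10: shift 'num' : push -> stack = [E, +, num] (size 3)
Final stack size: 3

3


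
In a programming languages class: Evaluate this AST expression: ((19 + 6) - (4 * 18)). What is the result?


Expression: ((19 + 6) - (4 * 18))
Evaluating step by step:
  19 + 6 = 25
  4 * 18 = 72
  25 - 72 = -47
Result: -47

-47


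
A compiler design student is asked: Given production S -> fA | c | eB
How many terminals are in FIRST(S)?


Production: S -> fA | c | eB
Examining each alternative for leading terminals:
  S -> fA : first terminal = 'f'
  S -> c : first terminal = 'c'
  S -> eB : first terminal = 'e'
FIRST(S) = {c, e, f}
Count: 3

3


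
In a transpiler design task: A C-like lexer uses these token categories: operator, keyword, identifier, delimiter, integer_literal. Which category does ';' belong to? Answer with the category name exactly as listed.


Token: ';'
Checking categories:
  identifier: no
  integer_literal: no
  operator: no
  keyword: no
  delimiter: YES
Category: delimiter

delimiter


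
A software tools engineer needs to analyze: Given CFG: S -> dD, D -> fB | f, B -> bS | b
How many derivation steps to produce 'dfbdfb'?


Grammar: S -> dD, D -> fB | f, B -> bS | b
Deriving 'dfbdfb':
Step 1: S -> dD => dD
Step 2: D -> fB => dfB
Step 3: B -> bS => dfbS
Step 4: S -> dD => dfbdD
Step 5: D -> fB => dfbdfB
Step 6: B -> b => dfbdfb
Total derivation steps: 6

6


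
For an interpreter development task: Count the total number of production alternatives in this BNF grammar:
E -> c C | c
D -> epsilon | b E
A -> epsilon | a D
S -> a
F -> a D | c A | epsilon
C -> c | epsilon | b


Counting alternatives per rule:
  E: 2 alternative(s)
  D: 2 alternative(s)
  A: 2 alternative(s)
  S: 1 alternative(s)
  F: 3 alternative(s)
  C: 3 alternative(s)
Sum: 2 + 2 + 2 + 1 + 3 + 3 = 13

13


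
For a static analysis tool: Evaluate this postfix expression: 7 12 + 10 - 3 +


Processing tokens left to right:
Push 7, Push 12
Pop 7 and 12, compute 7 + 12 = 19, push 19
Push 10
Pop 19 and 10, compute 19 - 10 = 9, push 9
Push 3
Pop 9 and 3, compute 9 + 3 = 12, push 12
Stack result: 12

12


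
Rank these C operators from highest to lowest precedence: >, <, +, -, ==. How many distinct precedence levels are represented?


Looking up precedence for each operator:
  > -> precedence 4
  < -> precedence 4
  + -> precedence 5
  - -> precedence 5
  == -> precedence 3
Sorted highest to lowest: +, -, >, <, ==
Distinct precedence values: [5, 4, 3]
Number of distinct levels: 3

3


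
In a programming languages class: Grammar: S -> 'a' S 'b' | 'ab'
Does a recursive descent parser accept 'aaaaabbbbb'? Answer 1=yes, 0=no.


Grammar accepts strings of the form a^n b^n (n >= 1)
Word: 'aaaaabbbbb'
Counting: 5 a's and 5 b's
Check: 5 == 5? Yes
Derivation (S -> aSb applied 4 time(s), then S -> ab): S => aSb => aaSbb => aaaSbbb => aaaaSbbbb => aaaaabbbbb
Accepted

1


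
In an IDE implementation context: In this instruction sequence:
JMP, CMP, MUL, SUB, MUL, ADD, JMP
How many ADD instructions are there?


Scanning instruction sequence for ADD:
  Position 1: JMP
  Position 2: CMP
  Position 3: MUL
  Position 4: SUB
  Position 5: MUL
  Position 6: ADD <- MATCH
  Position 7: JMP
Matches at positions: [6]
Total ADD count: 1

1


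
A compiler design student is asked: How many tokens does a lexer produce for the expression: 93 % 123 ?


Scanning '93 % 123'
Token 1: '93' -> integer_literal
Token 2: '%' -> operator
Token 3: '123' -> integer_literal
Total tokens: 3

3


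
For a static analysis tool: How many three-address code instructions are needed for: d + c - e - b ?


Expression: d + c - e - b
Generating three-address code (respecting * over +/- precedence):
  Instruction 1: t1 = d + c
  Instruction 2: t2 = t1 - e
  Instruction 3: t3 = t2 - b
Total instructions: 3

3


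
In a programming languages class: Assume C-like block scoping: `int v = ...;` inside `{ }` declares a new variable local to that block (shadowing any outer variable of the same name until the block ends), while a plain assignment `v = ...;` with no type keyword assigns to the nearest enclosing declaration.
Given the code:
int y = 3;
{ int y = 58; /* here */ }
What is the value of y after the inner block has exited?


Analyzing scoping rules:
Outer scope: declares y = 3
Inner block: 'int y = 58;' declares a NEW y that shadows the outer one
When the block exits the inner y goes out of scope; the outer y was never modified -> 3
Result: 3

3


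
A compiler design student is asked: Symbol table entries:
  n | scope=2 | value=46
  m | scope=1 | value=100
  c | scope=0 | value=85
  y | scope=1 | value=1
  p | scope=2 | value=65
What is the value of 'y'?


Searching symbol table for 'y':
  n | scope=2 | value=46
  m | scope=1 | value=100
  c | scope=0 | value=85
  y | scope=1 | value=1 <- MATCH
  p | scope=2 | value=65
Found 'y' at scope 1 with value 1

1


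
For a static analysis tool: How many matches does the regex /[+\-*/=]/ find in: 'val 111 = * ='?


Pattern: /[+\-*/=]/ (operators)
Input: 'val 111 = * ='
Scanning for matches:
  Match 1: '='
  Match 2: '*'
  Match 3: '='
Total matches: 3

3


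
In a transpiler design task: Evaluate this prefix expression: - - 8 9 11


Parsing prefix expression: - - 8 9 11
Step 1: Innermost operation '- 8 9'
  8 - 9 = -1
Step 2: Outer operation '- [-1] 11'
  -1 - 11 = -12

-12


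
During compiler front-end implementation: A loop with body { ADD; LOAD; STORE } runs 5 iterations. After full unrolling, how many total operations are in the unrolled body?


Loop body operations: ADD, LOAD, STORE (3 ops per iteration)
Unrolling 5 iterations:
  Iteration 1: ADD, LOAD, STORE (3 ops)
  Iteration 2: ADD, LOAD, STORE (3 ops)
  Iteration 3: ADD, LOAD, STORE (3 ops)
  Iteration 4: ADD, LOAD, STORE (3 ops)
  Iteration 5: ADD, LOAD, STORE (3 ops)
Total: 5 iterations * 3 ops/iter = 15 operations

15


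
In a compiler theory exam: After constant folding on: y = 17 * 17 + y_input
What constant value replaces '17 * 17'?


Identifying constant sub-expression:
  Original: y = 17 * 17 + y_input
  17 and 17 are both compile-time constants
  Evaluating: 17 * 17 = 289
  After folding: y = 289 + y_input

289


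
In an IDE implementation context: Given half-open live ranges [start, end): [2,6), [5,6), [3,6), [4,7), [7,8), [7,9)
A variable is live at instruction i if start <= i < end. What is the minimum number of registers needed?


Live ranges:
  Var0: [2, 6)
  Var1: [5, 6)
  Var2: [3, 6)
  Var3: [4, 7)
  Var4: [7, 8)
  Var5: [7, 9)
Sweep-line events (position, delta, active):
  pos=2 start -> active=1
  pos=3 start -> active=2
  pos=4 start -> active=3
  pos=5 start -> active=4
  pos=6 end -> active=3
  pos=6 end -> active=2
  pos=6 end -> active=1
  pos=7 end -> active=0
  pos=7 start -> active=1
  pos=7 start -> active=2
  pos=8 end -> active=1
  pos=9 end -> active=0
Maximum simultaneous active: 4
Minimum registers needed: 4

4


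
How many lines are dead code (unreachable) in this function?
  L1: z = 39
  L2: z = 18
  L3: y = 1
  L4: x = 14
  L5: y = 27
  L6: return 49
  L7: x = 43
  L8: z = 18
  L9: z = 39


Analyzing control flow:
  L1: reachable (before return)
  L2: reachable (before return)
  L3: reachable (before return)
  L4: reachable (before return)
  L5: reachable (before return)
  L6: reachable (return statement)
  L7: DEAD (after return at L6)
  L8: DEAD (after return at L6)
  L9: DEAD (after return at L6)
Return at L6, total lines = 9
Dead lines: L7 through L9
Count: 3

3


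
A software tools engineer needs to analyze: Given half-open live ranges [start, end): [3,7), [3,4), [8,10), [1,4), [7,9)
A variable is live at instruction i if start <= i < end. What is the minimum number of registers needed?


Live ranges:
  Var0: [3, 7)
  Var1: [3, 4)
  Var2: [8, 10)
  Var3: [1, 4)
  Var4: [7, 9)
Sweep-line events (position, delta, active):
  pos=1 start -> active=1
  pos=3 start -> active=2
  pos=3 start -> active=3
  pos=4 end -> active=2
  pos=4 end -> active=1
  pos=7 end -> active=0
  pos=7 start -> active=1
  pos=8 start -> active=2
  pos=9 end -> active=1
  pos=10 end -> active=0
Maximum simultaneous active: 3
Minimum registers needed: 3

3


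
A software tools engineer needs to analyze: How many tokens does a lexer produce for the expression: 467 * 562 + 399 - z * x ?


Scanning '467 * 562 + 399 - z * x'
Token 1: '467' -> integer_literal
Token 2: '*' -> operator
Token 3: '562' -> integer_literal
Token 4: '+' -> operator
Token 5: '399' -> integer_literal
Token 6: '-' -> operator
Token 7: 'z' -> identifier
Token 8: '*' -> operator
Token 9: 'x' -> identifier
Total tokens: 9

9


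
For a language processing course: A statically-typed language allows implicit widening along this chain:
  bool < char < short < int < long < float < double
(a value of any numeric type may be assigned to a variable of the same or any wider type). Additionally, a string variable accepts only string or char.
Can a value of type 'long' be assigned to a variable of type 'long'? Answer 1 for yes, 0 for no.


Target variable type: long
Source value type: long
Numeric ranks: long=4, long=4
Widening allowed iff rank(source) <= rank(target): 4 <= 4? Yes
Result: 1

1


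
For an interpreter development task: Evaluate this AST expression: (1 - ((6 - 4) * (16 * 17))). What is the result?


Expression: (1 - ((6 - 4) * (16 * 17)))
Evaluating step by step:
  6 - 4 = 2
  16 * 17 = 272
  2 * 272 = 544
  1 - 544 = -543
Result: -543

-543


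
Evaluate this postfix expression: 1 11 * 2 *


Processing tokens left to right:
Push 1, Push 11
Pop 1 and 11, compute 1 * 11 = 11, push 11
Push 2
Pop 11 and 2, compute 11 * 2 = 22, push 22
Stack result: 22

22


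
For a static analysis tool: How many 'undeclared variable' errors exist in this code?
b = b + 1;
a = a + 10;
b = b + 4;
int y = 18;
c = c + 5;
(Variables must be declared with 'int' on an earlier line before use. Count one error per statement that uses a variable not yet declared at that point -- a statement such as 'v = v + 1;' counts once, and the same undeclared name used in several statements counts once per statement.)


Scanning code line by line:
  Line 1: use 'b' -> ERROR (undeclared)
  Line 2: use 'a' -> ERROR (undeclared)
  Line 3: use 'b' -> ERROR (undeclared)
  Line 4: declare 'y' -> declared = ['y']
  Line 5: use 'c' -> ERROR (undeclared)
Total undeclared variable errors: 4

4


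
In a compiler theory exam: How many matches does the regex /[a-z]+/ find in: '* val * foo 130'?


Pattern: /[a-z]+/ (identifiers)
Input: '* val * foo 130'
Scanning for matches:
  Match 1: 'val'
  Match 2: 'foo'
Total matches: 2

2


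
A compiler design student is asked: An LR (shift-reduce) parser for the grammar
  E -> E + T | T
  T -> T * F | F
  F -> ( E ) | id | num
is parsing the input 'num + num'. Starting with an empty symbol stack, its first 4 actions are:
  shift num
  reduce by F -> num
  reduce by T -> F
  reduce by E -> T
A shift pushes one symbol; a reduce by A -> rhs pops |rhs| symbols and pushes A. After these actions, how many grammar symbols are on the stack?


Tracking the symbol stack through each action:
  Action 1: shift 'num' : push -> stack = [num] (size 1)
  Action 2: reduce by F -> num : pop 1, push F -> stack = [F] (size 1)
  Action 3: reduce by T -> F : pop 1, push T -> stack = [T] (size 1)
  Action 4: reduce by E -> T : pop 1, push E -> stack = [E] (size 1)
Final stack size: 1

1


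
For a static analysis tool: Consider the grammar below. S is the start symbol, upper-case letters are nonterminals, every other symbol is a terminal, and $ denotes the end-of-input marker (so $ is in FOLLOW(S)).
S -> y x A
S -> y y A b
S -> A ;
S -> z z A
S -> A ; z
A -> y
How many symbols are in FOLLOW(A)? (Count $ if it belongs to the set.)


S is the start symbol and does not occur in any rule body, so FOLLOW(S) = {$}.
Examining every occurrence of A in a rule body:
  S -> y x A : A is at the right end -> add FOLLOW(S) = {$}
  S -> y y A b : A is followed by terminal 'b' -> add 'b'
  S -> A ; : A is followed by terminal ';' -> add ';'
  S -> z z A : A is at the right end -> add FOLLOW(S) = {$} (already in the set)
  S -> A ; z : A is followed by terminal ';' -> add ';' (already in the set)
  A -> y : A does not occur in the body -> contributes nothing
FOLLOW(A) = {;, b, $}
Count: 3

3


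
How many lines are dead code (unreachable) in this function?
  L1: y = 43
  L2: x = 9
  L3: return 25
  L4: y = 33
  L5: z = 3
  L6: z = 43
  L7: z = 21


Analyzing control flow:
  L1: reachable (before return)
  L2: reachable (before return)
  L3: reachable (return statement)
  L4: DEAD (after return at L3)
  L5: DEAD (after return at L3)
  L6: DEAD (after return at L3)
  L7: DEAD (after return at L3)
Return at L3, total lines = 7
Dead lines: L4 through L7
Count: 4

4


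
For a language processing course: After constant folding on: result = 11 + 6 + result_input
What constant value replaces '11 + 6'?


Identifying constant sub-expression:
  Original: result = 11 + 6 + result_input
  11 and 6 are both compile-time constants
  Evaluating: 11 + 6 = 17
  After folding: result = 17 + result_input

17


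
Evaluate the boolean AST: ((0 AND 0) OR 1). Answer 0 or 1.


Step 1: Evaluate inner node
  0 AND 0 = 0
Step 2: Evaluate root node
  0 OR 1 = 1

1


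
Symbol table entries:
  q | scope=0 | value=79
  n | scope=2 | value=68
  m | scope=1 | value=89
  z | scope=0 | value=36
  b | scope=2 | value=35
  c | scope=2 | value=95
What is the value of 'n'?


Searching symbol table for 'n':
  q | scope=0 | value=79
  n | scope=2 | value=68 <- MATCH
  m | scope=1 | value=89
  z | scope=0 | value=36
  b | scope=2 | value=35
  c | scope=2 | value=95
Found 'n' at scope 2 with value 68

68
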